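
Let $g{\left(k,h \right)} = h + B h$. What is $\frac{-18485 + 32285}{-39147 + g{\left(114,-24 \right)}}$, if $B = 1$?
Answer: $- \frac{920}{2613} \approx -0.35209$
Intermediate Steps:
$g{\left(k,h \right)} = 2 h$ ($g{\left(k,h \right)} = h + 1 h = h + h = 2 h$)
$\frac{-18485 + 32285}{-39147 + g{\left(114,-24 \right)}} = \frac{-18485 + 32285}{-39147 + 2 \left(-24\right)} = \frac{13800}{-39147 - 48} = \frac{13800}{-39195} = 13800 \left(- \frac{1}{39195}\right) = - \frac{920}{2613}$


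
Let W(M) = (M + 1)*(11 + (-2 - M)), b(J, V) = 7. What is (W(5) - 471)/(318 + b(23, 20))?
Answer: -447/325 ≈ -1.3754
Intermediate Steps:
W(M) = (1 + M)*(9 - M)
(W(5) - 471)/(318 + b(23, 20)) = ((9 - 1*5² + 8*5) - 471)/(318 + 7) = ((9 - 1*25 + 40) - 471)/325 = ((9 - 25 + 40) - 471)*(1/325) = (24 - 471)*(1/325) = -447*1/325 = -447/325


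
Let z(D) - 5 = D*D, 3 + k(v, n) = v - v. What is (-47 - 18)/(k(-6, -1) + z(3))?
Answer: -65/11 ≈ -5.9091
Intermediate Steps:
k(v, n) = -3 (k(v, n) = -3 + (v - v) = -3 + 0 = -3)
z(D) = 5 + D² (z(D) = 5 + D*D = 5 + D²)
(-47 - 18)/(k(-6, -1) + z(3)) = (-47 - 18)/(-3 + (5 + 3²)) = -65/(-3 + (5 + 9)) = -65/(-3 + 14) = -65/11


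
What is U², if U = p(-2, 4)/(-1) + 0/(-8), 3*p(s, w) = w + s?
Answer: 4/9 ≈ 0.44444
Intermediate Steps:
p(s, w) = s/3 + w/3 (p(s, w) = (w + s)/3 = (s + w)/3 = s/3 + w/3)
U = -⅔ (U = ((⅓)*(-2) + (⅓)*4)/(-1) + 0/(-8) = (-⅔ + 4/3)*(-1) + 0*(-⅛) = (⅔)*(-1) + 0 = -⅔ + 0 = -⅔ ≈ -0.66667)
U² = (-⅔)² = 4/9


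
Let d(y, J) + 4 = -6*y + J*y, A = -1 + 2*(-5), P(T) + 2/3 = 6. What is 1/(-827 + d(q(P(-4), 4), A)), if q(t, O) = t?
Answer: -3/2765 ≈ -0.0010850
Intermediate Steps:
P(T) = 16/3 (P(T) = -⅔ + 6 = 16/3)
A = -11 (A = -1 - 10 = -11)
d(y, J) = -4 - 6*y + J*y (d(y, J) = -4 + (-6*y + J*y) = -4 - 6*y + J*y)
1/(-827 + d(q(P(-4), 4), A)) = 1/(-827 + (-4 - 6*16/3 - 11*16/3)) = 1/(-827 + (-4 - 32 - 176/3)) = 1/(-827 - 284/3) = 1/(-2765/3) = -3/2765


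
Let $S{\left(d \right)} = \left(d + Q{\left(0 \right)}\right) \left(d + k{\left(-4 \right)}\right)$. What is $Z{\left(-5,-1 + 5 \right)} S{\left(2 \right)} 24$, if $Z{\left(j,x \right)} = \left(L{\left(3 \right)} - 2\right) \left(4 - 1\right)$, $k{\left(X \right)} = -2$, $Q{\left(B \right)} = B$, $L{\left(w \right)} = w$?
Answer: $0$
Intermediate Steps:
$Z{\left(j,x \right)} = 3$ ($Z{\left(j,x \right)} = \left(3 - 2\right) \left(4 - 1\right) = 1 \cdot 3 = 3$)
$S{\left(d \right)} = d \left(-2 + d\right)$ ($S{\left(d \right)} = \left(d + 0\right) \left(d - 2\right) = d \left(-2 + d\right)$)
$Z{\left(-5,-1 + 5 \right)} S{\left(2 \right)} 24 = 3 \cdot 2 \left(-2 + 2\right) 24 = 3 \cdot 2 \cdot 0 \cdot 24 = 3 \cdot 0 \cdot 24 = 0 \cdot 24 = 0$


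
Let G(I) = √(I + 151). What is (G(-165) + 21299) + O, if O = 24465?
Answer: 45764 + I*√14 ≈ 45764.0 + 3.7417*I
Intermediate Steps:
G(I) = √(151 + I)
(G(-165) + 21299) + O = (√(151 - 165) + 21299) + 24465 = (√(-14) + 21299) + 24465 = (I*√14 + 21299) + 24465 = (21299 + I*√14) + 24465 = 45764 + I*√14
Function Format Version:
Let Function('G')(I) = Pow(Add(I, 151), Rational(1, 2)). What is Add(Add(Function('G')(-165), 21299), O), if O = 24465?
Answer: Add(45764, Mul(I, Pow(14, Rational(1, 2)))) ≈ Add(45764., Mul(3.7417, I))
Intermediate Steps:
Function('G')(I) = Pow(Add(151, I), Rational(1, 2))
Add(Add(Function('G')(-165), 21299), O) = Add(Add(Pow(Add(151, -165), Rational(1, 2)), 21299), 24465) = Add(Add(Pow(-14, Rational(1, 2)), 21299), 24465) = Add(Add(Mul(I, Pow(14, Rational(1, 2))), 21299), 24465) = Add(Add(21299, Mul(I, Pow(14, Rational(1, 2)))), 24465) = Add(45764, Mul(I, Pow(14, Rational(1, 2))))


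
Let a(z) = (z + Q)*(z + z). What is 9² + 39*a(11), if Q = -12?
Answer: -777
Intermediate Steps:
a(z) = 2*z*(-12 + z) (a(z) = (z - 12)*(z + z) = (-12 + z)*(2*z) = 2*z*(-12 + z))
9² + 39*a(11) = 9² + 39*(2*11*(-12 + 11)) = 81 + 39*(2*11*(-1)) = 81 + 39*(-22) = 81 - 858 = -777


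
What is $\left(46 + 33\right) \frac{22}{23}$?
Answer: $\frac{1738}{23} \approx 75.565$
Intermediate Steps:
$\left(46 + 33\right) \frac{22}{23} = 79 \cdot 22 \cdot \frac{1}{23} = 79 \cdot \frac{22}{23} = \frac{1738}{23}$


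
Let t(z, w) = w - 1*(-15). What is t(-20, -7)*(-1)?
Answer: -8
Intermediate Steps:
t(z, w) = 15 + w (t(z, w) = w + 15 = 15 + w)
t(-20, -7)*(-1) = (15 - 7)*(-1) = 8*(-1) = -8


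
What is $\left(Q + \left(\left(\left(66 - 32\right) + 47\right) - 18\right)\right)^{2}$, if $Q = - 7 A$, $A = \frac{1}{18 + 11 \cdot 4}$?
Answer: $\frac{15202201}{3844} \approx 3954.8$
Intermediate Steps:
$A = \frac{1}{62}$ ($A = \frac{1}{18 + 44} = \frac{1}{62} \approx 0.016129$)
$Q = - \frac{7}{62}$ ($Q = \left(-7\right) \frac{1}{62} = - \frac{7}{62} \approx -0.1129$)
$\left(Q + \left(\left(\left(66 - 32\right) + 47\right) - 18\right)\right)^{2} = \left(- \frac{7}{62} + \left(\left(\left(66 - 32\right) + 47\right) - 18\right)\right)^{2} = \left(- \frac{7}{62} + \left(\left(34 + 47\right) - 18\right)\right)^{2} = \left(- \frac{7}{62} + \left(81 - 18\right)\right)^{2} = \left(- \frac{7}{62} + 63\right)^{2} = \left(\frac{3899}{62}\right)^{2} = \frac{15202201}{3844}$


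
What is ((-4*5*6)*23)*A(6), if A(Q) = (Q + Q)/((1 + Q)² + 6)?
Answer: -6624/11 ≈ -602.18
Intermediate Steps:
A(Q) = 2*Q/(6 + (1 + Q)²) (A(Q) = (2*Q)/(6 + (1 + Q)²) = 2*Q/(6 + (1 + Q)²))
((-4*5*6)*23)*A(6) = ((-4*5*6)*23)*(2*6/(6 + (1 + 6)²)) = (-20*6*23)*(2*6/(6 + 7²)) = (-120*23)*(2*6/(6 + 49)) = -5520*6/55 = -2760*12/55 = -6624/11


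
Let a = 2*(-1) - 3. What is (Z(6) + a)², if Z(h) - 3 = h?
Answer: 16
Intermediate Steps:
Z(h) = 3 + h
a = -5 (a = -2 - 3 = -5)
(Z(6) + a)² = ((3 + 6) - 5)² = (9 - 5)² = 4² = 16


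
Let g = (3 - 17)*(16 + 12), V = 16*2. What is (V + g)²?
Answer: 129600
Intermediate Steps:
V = 32
g = -392 (g = -14*28 = -392)
(V + g)² = (32 - 392)² = (-360)² = 129600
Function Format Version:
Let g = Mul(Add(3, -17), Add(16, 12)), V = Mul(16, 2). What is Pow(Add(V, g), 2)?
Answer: 129600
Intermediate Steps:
V = 32
g = -392 (g = Mul(-14, 28) = -392)
Pow(Add(V, g), 2) = Pow(Add(32, -392), 2) = Pow(-360, 2) = 129600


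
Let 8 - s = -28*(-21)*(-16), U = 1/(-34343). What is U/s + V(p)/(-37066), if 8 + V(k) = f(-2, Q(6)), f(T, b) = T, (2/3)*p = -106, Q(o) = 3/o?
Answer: 1616849907/5993084559704 ≈ 0.00026979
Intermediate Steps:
p = -159 (p = (3/2)*(-106) = -159)
U = -1/34343 ≈ -2.9118e-5
s = 9416 (s = 8 - (-28*(-21))*(-16) = 8 - 588*(-16) = 8 - 1*(-9408) = 8 + 9408 = 9416)
V(k) = -10 (V(k) = -8 - 2 = -10)
U/s + V(p)/(-37066) = -1/34343/9416 - 10/(-37066) = -1/34343*1/9416 - 10*(-1/37066) = -1/323373688 + 5/18533 = 1616849907/5993084559704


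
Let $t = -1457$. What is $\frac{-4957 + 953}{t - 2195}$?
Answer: $\frac{91}{83} \approx 1.0964$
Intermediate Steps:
$\frac{-4957 + 953}{t - 2195} = \frac{-4957 + 953}{-1457 - 2195} = - \frac{4004}{-3652} = \left(-4004\right) \left(- \frac{1}{3652}\right) = \frac{91}{83}$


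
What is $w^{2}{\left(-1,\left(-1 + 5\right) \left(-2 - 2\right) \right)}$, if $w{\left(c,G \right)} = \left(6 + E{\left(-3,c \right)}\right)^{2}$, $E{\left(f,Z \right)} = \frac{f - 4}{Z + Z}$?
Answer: $\frac{130321}{16} \approx 8145.1$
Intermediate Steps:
$E{\left(f,Z \right)} = \frac{-4 + f}{2 Z}$
$w{\left(c,G \right)} = \left(6 - \frac{7}{2 c}\right)^{2}$ ($w{\left(c,G \right)} = \left(6 + \frac{-4 - 3}{2 c}\right)^{2} = \left(6 + \frac{1}{2} \frac{1}{c} \left(-7\right)\right)^{2} = \left(6 - \frac{7}{2 c}\right)^{2}$)
$w^{2}{\left(-1,\left(-1 + 5\right) \left(-2 - 2\right) \right)} = \left(\frac{\left(-7 + 12 \left(-1\right)\right)^{2}}{4 \cdot 1}\right)^{2} = \left(\frac{1}{4} \cdot 1 \left(-7 - 12\right)^{2}\right)^{2} = \left(\frac{1}{4} \cdot 1 \left(-19\right)^{2}\right)^{2} = \left(\frac{1}{4} \cdot 1 \cdot 361\right)^{2} = \left(\frac{361}{4}\right)^{2} = \frac{130321}{16}$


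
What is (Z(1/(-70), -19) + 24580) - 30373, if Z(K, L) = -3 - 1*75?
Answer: -5871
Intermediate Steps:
Z(K, L) = -78 (Z(K, L) = -3 - 75 = -78)
(Z(1/(-70), -19) + 24580) - 30373 = (-78 + 24580) - 30373 = 24502 - 30373 = -5871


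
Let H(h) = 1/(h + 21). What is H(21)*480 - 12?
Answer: -4/7 ≈ -0.57143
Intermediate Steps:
H(h) = 1/(21 + h)
H(21)*480 - 12 = 480/(21 + 21) - 12 = 480/42 - 12 = (1/42)*480 - 12 = 80/7 - 12 = -4/7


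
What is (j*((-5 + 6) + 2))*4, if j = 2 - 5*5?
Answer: -276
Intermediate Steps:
j = -23 (j = 2 - 25 = -23)
(j*((-5 + 6) + 2))*4 = -23*((-5 + 6) + 2)*4 = -23*(1 + 2)*4 = -23*3*4 = -69*4 = -276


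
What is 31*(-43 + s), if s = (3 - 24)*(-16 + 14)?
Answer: -31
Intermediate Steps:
s = 42 (s = -21*(-2) = 42)
31*(-43 + s) = 31*(-43 + 42) = 31*(-1) = -31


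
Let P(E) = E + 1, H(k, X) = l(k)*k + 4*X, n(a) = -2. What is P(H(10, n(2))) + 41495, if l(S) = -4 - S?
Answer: 41348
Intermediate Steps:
H(k, X) = 4*X + k*(-4 - k) (H(k, X) = (-4 - k)*k + 4*X = k*(-4 - k) + 4*X = 4*X + k*(-4 - k))
P(E) = 1 + E
P(H(10, n(2))) + 41495 = (1 + (4*(-2) - 1*10*(4 + 10))) + 41495 = (1 + (-8 - 1*10*14)) + 41495 = (1 + (-8 - 140)) + 41495 = (1 - 148) + 41495 = -147 + 41495 = 41348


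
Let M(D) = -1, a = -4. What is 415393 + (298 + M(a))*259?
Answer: 492316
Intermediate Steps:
415393 + (298 + M(a))*259 = 415393 + (298 - 1)*259 = 415393 + 297*259 = 415393 + 76923 = 492316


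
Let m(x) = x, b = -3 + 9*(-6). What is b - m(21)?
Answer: -78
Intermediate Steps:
b = -57 (b = -3 - 54 = -57)
b - m(21) = -57 - 1*21 = -57 - 21 = -78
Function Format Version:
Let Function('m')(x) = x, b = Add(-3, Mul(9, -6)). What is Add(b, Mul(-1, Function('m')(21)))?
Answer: -78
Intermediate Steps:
b = -57 (b = Add(-3, -54) = -57)
Add(b, Mul(-1, Function('m')(21))) = Add(-57, Mul(-1, 21)) = Add(-57, -21) = -78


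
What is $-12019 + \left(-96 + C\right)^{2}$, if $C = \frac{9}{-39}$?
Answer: $- \frac{466210}{169} \approx -2758.6$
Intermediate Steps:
$C = - \frac{3}{13}$ ($C = 9 \left(- \frac{1}{39}\right) = - \frac{3}{13} \approx -0.23077$)
$-12019 + \left(-96 + C\right)^{2} = -12019 + \left(-96 - \frac{3}{13}\right)^{2} = -12019 + \left(- \frac{1251}{13}\right)^{2} = -12019 + \frac{1565001}{169} = - \frac{466210}{169}$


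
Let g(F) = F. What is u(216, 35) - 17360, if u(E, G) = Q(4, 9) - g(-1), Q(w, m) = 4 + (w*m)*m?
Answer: -17031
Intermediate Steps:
Q(w, m) = 4 + w*m² (Q(w, m) = 4 + (m*w)*m = 4 + w*m²)
u(E, G) = 329 (u(E, G) = (4 + 4*9²) - 1*(-1) = (4 + 4*81) + 1 = (4 + 324) + 1 = 328 + 1 = 329)
u(216, 35) - 17360 = 329 - 17360 = -17031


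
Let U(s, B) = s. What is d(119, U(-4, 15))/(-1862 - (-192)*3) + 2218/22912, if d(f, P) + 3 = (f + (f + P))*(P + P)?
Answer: 11453087/7366208 ≈ 1.5548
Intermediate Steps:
d(f, P) = -3 + 2*P*(P + 2*f) (d(f, P) = -3 + (f + (f + P))*(P + P) = -3 + (f + (P + f))*(2*P) = -3 + (P + 2*f)*(2*P) = -3 + 2*P*(P + 2*f))
d(119, U(-4, 15))/(-1862 - (-192)*3) + 2218/22912 = (-3 + 2*(-4)² + 4*(-4)*119)/(-1862 - (-192)*3) + 2218/22912 = (-3 + 2*16 - 1904)/(-1862 - 1*(-576)) + 2218*(1/22912) = (-3 + 32 - 1904)/(-1862 + 576) + 1109/11456 = -1875/(-1286) + 1109/11456 = -1875*(-1/1286) + 1109/11456 = 1875/1286 + 1109/11456 = 11453087/7366208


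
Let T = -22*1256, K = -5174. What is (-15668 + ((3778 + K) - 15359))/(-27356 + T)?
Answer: 32423/54988 ≈ 0.58964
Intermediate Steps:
T = -27632
(-15668 + ((3778 + K) - 15359))/(-27356 + T) = (-15668 + ((3778 - 5174) - 15359))/(-27356 - 27632) = (-15668 + (-1396 - 15359))/(-54988) = (-15668 - 16755)*(-1/54988) = -32423*(-1/54988) = 32423/54988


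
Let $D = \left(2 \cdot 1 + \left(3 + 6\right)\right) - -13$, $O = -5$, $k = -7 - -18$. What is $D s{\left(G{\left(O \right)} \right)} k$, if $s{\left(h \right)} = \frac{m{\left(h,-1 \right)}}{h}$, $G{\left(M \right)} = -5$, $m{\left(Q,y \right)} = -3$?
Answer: $\frac{792}{5} \approx 158.4$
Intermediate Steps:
$k = 11$ ($k = -7 + 18 = 11$)
$D = 24$ ($D = \left(2 + 9\right) + 13 = 11 + 13 = 24$)
$s{\left(h \right)} = - \frac{3}{h}$
$D s{\left(G{\left(O \right)} \right)} k = 24 \left(- \frac{3}{-5}\right) 11 = 24 \left(\left(-3\right) \left(- \frac{1}{5}\right)\right) 11 = 24 \cdot \frac{3}{5} \cdot 11 = \frac{72}{5} \cdot 11 = \frac{792}{5}$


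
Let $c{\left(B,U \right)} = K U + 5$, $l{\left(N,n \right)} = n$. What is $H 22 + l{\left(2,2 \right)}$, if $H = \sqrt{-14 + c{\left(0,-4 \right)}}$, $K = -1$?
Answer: $2 + 22 i \sqrt{5} \approx 2.0 + 49.193 i$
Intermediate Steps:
$c{\left(B,U \right)} = 5 - U$ ($c{\left(B,U \right)} = - U + 5 = 5 - U$)
$H = i \sqrt{5}$ ($H = \sqrt{-14 + \left(5 - -4\right)} = \sqrt{-14 + \left(5 + 4\right)} = \sqrt{-14 + 9} = \sqrt{-5} = i \sqrt{5} \approx 2.2361 i$)
$H 22 + l{\left(2,2 \right)} = i \sqrt{5} \cdot 22 + 2 = 22 i \sqrt{5} + 2 = 2 + 22 i \sqrt{5}$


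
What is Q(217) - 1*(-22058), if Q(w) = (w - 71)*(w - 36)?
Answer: 48484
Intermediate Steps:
Q(w) = (-71 + w)*(-36 + w)
Q(217) - 1*(-22058) = (2556 + 217² - 107*217) - 1*(-22058) = (2556 + 47089 - 23219) + 22058 = 26426 + 22058 = 48484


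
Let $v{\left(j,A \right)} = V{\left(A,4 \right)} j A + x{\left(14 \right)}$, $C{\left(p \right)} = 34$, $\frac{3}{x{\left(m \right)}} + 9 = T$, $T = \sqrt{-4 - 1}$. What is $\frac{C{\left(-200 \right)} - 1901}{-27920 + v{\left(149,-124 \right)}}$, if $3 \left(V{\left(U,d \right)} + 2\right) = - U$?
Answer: $\frac{1090502876289}{440782185826241} - \frac{50409 i \sqrt{5}}{440782185826241} \approx 0.002474 - 2.5572 \cdot 10^{-10} i$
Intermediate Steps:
$V{\left(U,d \right)} = -2 - \frac{U}{3}$ ($V{\left(U,d \right)} = -2 + \frac{\left(-1\right) U}{3} = -2 - \frac{U}{3}$)
$T = i \sqrt{5}$ ($T = \sqrt{-5} = i \sqrt{5} \approx 2.2361 i$)
$x{\left(m \right)} = \frac{3}{-9 + i \sqrt{5}}$
$v{\left(j,A \right)} = - \frac{27}{86} - \frac{3 i \sqrt{5}}{86} + A j \left(-2 - \frac{A}{3}\right)$ ($v{\left(j,A \right)} = \left(-2 - \frac{A}{3}\right) j A - \left(\frac{27}{86} + \frac{3 i \sqrt{5}}{86}\right) = j \left(-2 - \frac{A}{3}\right) A - \left(\frac{27}{86} + \frac{3 i \sqrt{5}}{86}\right) = A j \left(-2 - \frac{A}{3}\right) - \left(\frac{27}{86} + \frac{3 i \sqrt{5}}{86}\right) = - \frac{27}{86} - \frac{3 i \sqrt{5}}{86} + A j \left(-2 - \frac{A}{3}\right)$)
$\frac{C{\left(-200 \right)} - 1901}{-27920 + v{\left(149,-124 \right)}} = \frac{34 - 1901}{-27920 - \left(\frac{27}{86} - 36952 + \frac{2291024}{3} + \frac{3 i \sqrt{5}}{86}\right)} = - \frac{1867}{-27920 - \left(- \frac{3177845}{86} + \frac{2291024}{3} + \frac{3 i \sqrt{5}}{86}\right)} = - \frac{1867}{-27920 - \left(\frac{187494529}{258} + \frac{3 i \sqrt{5}}{86}\right)} = - \frac{1867}{- \frac{194697889}{258} - \frac{3 i \sqrt{5}}{86}}$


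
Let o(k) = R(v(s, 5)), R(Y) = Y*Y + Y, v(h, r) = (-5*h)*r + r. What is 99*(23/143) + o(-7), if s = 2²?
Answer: 116297/13 ≈ 8945.9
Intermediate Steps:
s = 4
v(h, r) = r - 5*h*r (v(h, r) = -5*h*r + r = r - 5*h*r)
R(Y) = Y + Y² (R(Y) = Y² + Y = Y + Y²)
o(k) = 8930 (o(k) = (5*(1 - 5*4))*(1 + 5*(1 - 5*4)) = (5*(1 - 20))*(1 + 5*(1 - 20)) = (5*(-19))*(1 + 5*(-19)) = -95*(1 - 95) = -95*(-94) = 8930)
99*(23/143) + o(-7) = 99*(23/143) + 8930 = 207/13 + 8930 = 116297/13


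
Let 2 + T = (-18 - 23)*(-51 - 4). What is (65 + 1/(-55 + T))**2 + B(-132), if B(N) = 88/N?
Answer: 61226705515/14493612 ≈ 4224.4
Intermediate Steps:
T = 2253 (T = -2 + (-18 - 23)*(-51 - 4) = -2 - 41*(-55) = -2 + 2255 = 2253)
(65 + 1/(-55 + T))**2 + B(-132) = (65 + 1/(-55 + 2253))**2 + 88/(-132) = (65 + 1/2198)**2 + 88*(-1/132) = (65 + 1/2198)**2 - 2/3 = (142871/2198)**2 - 2/3 = 20412122641/4831204 - 2/3 = 61226705515/14493612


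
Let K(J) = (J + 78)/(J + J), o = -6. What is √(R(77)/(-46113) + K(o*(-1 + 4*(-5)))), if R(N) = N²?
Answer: 2*√1970854249/107597 ≈ 0.82520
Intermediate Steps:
K(J) = (78 + J)/(2*J) (K(J) = (78 + J)/((2*J)) = (78 + J)*(1/(2*J)) = (78 + J)/(2*J))
√(R(77)/(-46113) + K(o*(-1 + 4*(-5)))) = √(77²/(-46113) + (78 - 6*(-1 + 4*(-5)))/(2*((-6*(-1 + 4*(-5)))))) = √(5929*(-1/46113) + (78 - 6*(-1 - 20))/(2*((-6*(-1 - 20))))) = √(-5929/46113 + (78 - 6*(-21))/(2*((-6*(-21))))) = √(-5929/46113 + (½)*(78 + 126)/126) = √(-5929/46113 + (½)*(1/126)*204) = √(-5929/46113 + 17/21) = √(73268/107597) = 2*√1970854249/107597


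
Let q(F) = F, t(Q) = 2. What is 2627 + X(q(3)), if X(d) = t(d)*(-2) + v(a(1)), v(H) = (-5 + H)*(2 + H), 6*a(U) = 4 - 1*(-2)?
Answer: 2611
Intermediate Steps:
a(U) = 1 (a(U) = (4 - 1*(-2))/6 = (4 + 2)/6 = (1/6)*6 = 1)
X(d) = -16 (X(d) = 2*(-2) + (-10 + 1**2 - 3*1) = -4 + (-10 + 1 - 3) = -4 - 12 = -16)
2627 + X(q(3)) = 2627 - 16 = 2611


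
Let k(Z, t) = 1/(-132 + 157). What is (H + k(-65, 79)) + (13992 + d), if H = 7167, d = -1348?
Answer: 495276/25 ≈ 19811.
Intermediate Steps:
k(Z, t) = 1/25
(H + k(-65, 79)) + (13992 + d) = (7167 + 1/25) + (13992 - 1348) = 179176/25 + 12644 = 495276/25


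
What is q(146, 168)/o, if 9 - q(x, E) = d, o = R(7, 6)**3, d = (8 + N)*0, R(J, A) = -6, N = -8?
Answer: -1/24 ≈ -0.041667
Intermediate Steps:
d = 0 (d = (8 - 8)*0 = 0*0 = 0)
o = -216 (o = (-6)**3 = -216)
q(x, E) = 9 (q(x, E) = 9 - 1*0 = 9 + 0 = 9)
q(146, 168)/o = 9/(-216) = 9*(-1/216) = -1/24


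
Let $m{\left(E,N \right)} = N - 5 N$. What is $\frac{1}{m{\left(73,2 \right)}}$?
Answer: $- \frac{1}{8} \approx -0.125$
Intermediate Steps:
$m{\left(E,N \right)} = - 4 N$
$\frac{1}{m{\left(73,2 \right)}} = \frac{1}{\left(-4\right) 2} = \frac{1}{-8} = - \frac{1}{8}$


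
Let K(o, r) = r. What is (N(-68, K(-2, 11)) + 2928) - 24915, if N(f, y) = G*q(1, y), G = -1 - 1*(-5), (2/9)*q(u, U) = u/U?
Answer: -241839/11 ≈ -21985.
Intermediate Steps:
q(u, U) = 9*u/(2*U) (q(u, U) = 9*(u/U)/2 = 9*u/(2*U))
G = 4 (G = -1 + 5 = 4)
N(f, y) = 18/y (N(f, y) = 4*((9/2)*1/y) = 4*(9/(2*y)) = 18/y)
(N(-68, K(-2, 11)) + 2928) - 24915 = (18/11 + 2928) - 24915 = 32226/11 - 24915 = -241839/11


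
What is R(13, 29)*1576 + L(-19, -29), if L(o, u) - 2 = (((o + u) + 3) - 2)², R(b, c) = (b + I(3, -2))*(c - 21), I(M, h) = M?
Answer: 203939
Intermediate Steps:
R(b, c) = (-21 + c)*(3 + b) (R(b, c) = (b + 3)*(c - 21) = (3 + b)*(-21 + c) = (-21 + c)*(3 + b))
L(o, u) = 2 + (1 + o + u)² (L(o, u) = 2 + (((o + u) + 3) - 2)² = 2 + ((3 + o + u) - 2)² = 2 + (1 + o + u)²)
R(13, 29)*1576 + L(-19, -29) = (-63 - 21*13 + 3*29 + 13*29)*1576 + (2 + (1 - 19 - 29)²) = (-63 - 273 + 87 + 377)*1576 + (2 + (-47)²) = 128*1576 + (2 + 2209) = 201728 + 2211 = 203939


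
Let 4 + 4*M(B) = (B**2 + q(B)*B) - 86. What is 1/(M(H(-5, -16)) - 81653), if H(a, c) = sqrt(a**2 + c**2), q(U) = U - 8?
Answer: -81535/6647955101 + 2*sqrt(281)/6647955101 ≈ -1.2260e-5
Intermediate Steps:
q(U) = -8 + U
M(B) = -45/2 + B**2/4 + B*(-8 + B)/4 (M(B) = -1 + ((B**2 + (-8 + B)*B) - 86)/4 = -1 + ((B**2 + B*(-8 + B)) - 86)/4 = -1 + (-86 + B**2 + B*(-8 + B))/4 = -1 + (-43/2 + B**2/4 + B*(-8 + B)/4) = -45/2 + B**2/4 + B*(-8 + B)/4)
1/(M(H(-5, -16)) - 81653) = 1/((-45/2 + (sqrt((-5)**2 + (-16)**2))**2/2 - 2*sqrt((-5)**2 + (-16)**2)) - 81653) = 1/((-45/2 + (sqrt(25 + 256))**2/2 - 2*sqrt(25 + 256)) - 81653) = 1/((-45/2 + (sqrt(281))**2/2 - 2*sqrt(281)) - 81653) = 1/((-45/2 + (1/2)*281 - 2*sqrt(281)) - 81653) = 1/((-45/2 + 281/2 - 2*sqrt(281)) - 81653) = 1/((118 - 2*sqrt(281)) - 81653) = 1/(-81535 - 2*sqrt(281))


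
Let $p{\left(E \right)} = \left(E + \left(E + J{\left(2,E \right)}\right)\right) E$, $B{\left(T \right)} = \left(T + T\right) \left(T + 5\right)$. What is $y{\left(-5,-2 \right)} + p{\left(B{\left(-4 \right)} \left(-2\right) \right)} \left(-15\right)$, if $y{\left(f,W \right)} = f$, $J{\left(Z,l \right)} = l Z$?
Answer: $-15365$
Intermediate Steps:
$J{\left(Z,l \right)} = Z l$
$B{\left(T \right)} = 2 T \left(5 + T\right)$
$p{\left(E \right)} = 4 E^{2}$ ($p{\left(E \right)} = \left(E + \left(E + 2 E\right)\right) E = \left(E + 3 E\right) E = 4 E E = 4 E^{2}$)
$y{\left(-5,-2 \right)} + p{\left(B{\left(-4 \right)} \left(-2\right) \right)} \left(-15\right) = -5 + 4 \left(2 \left(-4\right) \left(5 - 4\right) \left(-2\right)\right)^{2} \left(-15\right) = -5 + 4 \left(2 \left(-4\right) 1 \left(-2\right)\right)^{2} \left(-15\right) = -5 + 4 \left(\left(-8\right) \left(-2\right)\right)^{2} \left(-15\right) = -5 + 4 \cdot 16^{2} \left(-15\right) = -5 + 4 \cdot 256 \left(-15\right) = -5 + 1024 \left(-15\right) = -5 - 15360 = -15365$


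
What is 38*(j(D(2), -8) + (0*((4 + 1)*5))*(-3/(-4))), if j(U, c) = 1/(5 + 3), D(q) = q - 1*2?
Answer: 19/4 ≈ 4.7500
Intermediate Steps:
D(q) = -2 + q (D(q) = q - 2 = -2 + q)
j(U, c) = 1/8
38*(j(D(2), -8) + (0*((4 + 1)*5))*(-3/(-4))) = 38*(1/8 + (0*((4 + 1)*5))*(-3/(-4))) = 38*(1/8 + (0*(5*5))*(-3*(-1/4))) = 38*(1/8 + (0*25)*(3/4)) = 38*(1/8 + 0*(3/4)) = 38*(1/8 + 0) = 38*(1/8) = 19/4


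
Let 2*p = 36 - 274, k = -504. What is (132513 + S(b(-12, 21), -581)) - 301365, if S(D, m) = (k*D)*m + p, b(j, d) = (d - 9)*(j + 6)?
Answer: -21252299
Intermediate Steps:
b(j, d) = (-9 + d)*(6 + j)
p = -119 (p = (36 - 274)/2 = (1/2)*(-238) = -119)
S(D, m) = -119 - 504*D*m (S(D, m) = (-504*D)*m - 119 = -504*D*m - 119 = -119 - 504*D*m)
(132513 + S(b(-12, 21), -581)) - 301365 = (132513 + (-119 - 504*(-54 - 9*(-12) + 6*21 + 21*(-12))*(-581))) - 301365 = (132513 + (-119 - 504*(-54 + 108 + 126 - 252)*(-581))) - 301365 = (132513 + (-119 - 504*(-72)*(-581))) - 301365 = (132513 + (-119 - 21083328)) - 301365 = (132513 - 21083447) - 301365 = -20950934 - 301365 = -21252299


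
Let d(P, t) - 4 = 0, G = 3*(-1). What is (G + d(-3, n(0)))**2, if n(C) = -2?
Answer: 1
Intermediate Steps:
G = -3
d(P, t) = 4 (d(P, t) = 4 + 0 = 4)
(G + d(-3, n(0)))**2 = (-3 + 4)**2 = 1**2 = 1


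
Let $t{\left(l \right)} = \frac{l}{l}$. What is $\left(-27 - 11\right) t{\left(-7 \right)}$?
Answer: $-38$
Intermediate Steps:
$t{\left(l \right)} = 1$
$\left(-27 - 11\right) t{\left(-7 \right)} = \left(-27 - 11\right) 1 = \left(-38\right) 1 = -38$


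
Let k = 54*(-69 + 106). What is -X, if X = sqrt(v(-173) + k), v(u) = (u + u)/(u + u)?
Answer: -sqrt(1999) ≈ -44.710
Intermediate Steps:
v(u) = 1 (v(u) = (2*u)/((2*u)) = (2*u)*(1/(2*u)) = 1)
k = 1998 (k = 54*37 = 1998)
X = sqrt(1999) (X = sqrt(1 + 1998) = sqrt(1999) ≈ 44.710)
-X = -sqrt(1999)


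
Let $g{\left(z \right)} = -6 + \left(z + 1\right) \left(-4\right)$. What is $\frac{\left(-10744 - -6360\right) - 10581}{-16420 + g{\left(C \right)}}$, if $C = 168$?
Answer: $\frac{14965}{17102} \approx 0.87504$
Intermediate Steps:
$g{\left(z \right)} = -10 - 4 z$ ($g{\left(z \right)} = -6 + \left(1 + z\right) \left(-4\right) = -6 - \left(4 + 4 z\right) = -10 - 4 z$)
$\frac{\left(-10744 - -6360\right) - 10581}{-16420 + g{\left(C \right)}} = \frac{\left(-10744 - -6360\right) - 10581}{-16420 - 682} = \frac{\left(-10744 + 6360\right) - 10581}{-16420 - 682} = \frac{-4384 - 10581}{-16420 - 682} = - \frac{14965}{-17102} = \left(-14965\right) \left(- \frac{1}{17102}\right) = \frac{14965}{17102}$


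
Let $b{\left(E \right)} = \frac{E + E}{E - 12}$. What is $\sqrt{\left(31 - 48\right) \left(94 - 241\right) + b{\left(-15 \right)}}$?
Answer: $\frac{\sqrt{22501}}{3} \approx 50.001$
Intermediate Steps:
$b{\left(E \right)} = \frac{2 E}{-12 + E}$
$\sqrt{\left(31 - 48\right) \left(94 - 241\right) + b{\left(-15 \right)}} = \sqrt{\left(31 - 48\right) \left(94 - 241\right) + 2 \left(-15\right) \frac{1}{-12 - 15}} = \sqrt{\left(-17\right) \left(-147\right) + 2 \left(-15\right) \frac{1}{-27}} = \sqrt{2499 + 2 \left(-15\right) \left(- \frac{1}{27}\right)} = \sqrt{2499 + \frac{10}{9}} = \sqrt{\frac{22501}{9}} = \frac{\sqrt{22501}}{3}$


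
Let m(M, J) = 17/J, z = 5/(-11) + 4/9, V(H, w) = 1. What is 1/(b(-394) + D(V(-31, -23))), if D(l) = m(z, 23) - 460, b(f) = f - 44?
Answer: -23/20637 ≈ -0.0011145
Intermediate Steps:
b(f) = -44 + f
z = -1/99 (z = 5*(-1/11) + 4*(1/9) = -5/11 + 4/9 = -1/99 ≈ -0.010101)
D(l) = -10563/23 (D(l) = 17/23 - 460 = -10563/23)
1/(b(-394) + D(V(-31, -23))) = 1/((-44 - 394) - 10563/23) = 1/(-438 - 10563/23) = 1/(-20637/23) = -23/20637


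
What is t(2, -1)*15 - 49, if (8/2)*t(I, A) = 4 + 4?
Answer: -19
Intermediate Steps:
t(I, A) = 2 (t(I, A) = (4 + 4)/4 = (¼)*8 = 2)
t(2, -1)*15 - 49 = 2*15 - 49 = 30 - 49 = -19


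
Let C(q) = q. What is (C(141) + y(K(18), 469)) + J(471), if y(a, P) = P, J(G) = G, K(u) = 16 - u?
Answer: 1081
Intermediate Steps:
(C(141) + y(K(18), 469)) + J(471) = (141 + 469) + 471 = 610 + 471 = 1081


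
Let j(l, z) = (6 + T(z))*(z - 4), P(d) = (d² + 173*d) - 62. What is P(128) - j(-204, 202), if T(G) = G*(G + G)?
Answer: -16121106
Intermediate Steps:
P(d) = -62 + d² + 173*d
T(G) = 2*G² (T(G) = G*(2*G) = 2*G²)
j(l, z) = (-4 + z)*(6 + 2*z²) (j(l, z) = (6 + 2*z²)*(z - 4) = (6 + 2*z²)*(-4 + z) = (-4 + z)*(6 + 2*z²))
P(128) - j(-204, 202) = (-62 + 128² + 173*128) - (-24 - 8*202² + 2*202³ + 6*202) = (-62 + 16384 + 22144) - (-24 - 8*40804 + 2*8242408 + 1212) = 38466 - (-24 - 326432 + 16484816 + 1212) = 38466 - 1*16159572 = 38466 - 16159572 = -16121106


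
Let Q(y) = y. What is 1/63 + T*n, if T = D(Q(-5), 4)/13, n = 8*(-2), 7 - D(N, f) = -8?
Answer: -15107/819 ≈ -18.446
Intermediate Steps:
D(N, f) = 15 (D(N, f) = 7 - 1*(-8) = 7 + 8 = 15)
n = -16
T = 15/13 ≈ 1.1538
1/63 + T*n = 1/63 + (15/13)*(-16) = 1/63 - 240/13 = -15107/819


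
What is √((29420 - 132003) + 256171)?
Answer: 2*√38397 ≈ 391.90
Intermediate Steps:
√((29420 - 132003) + 256171) = √(-102583 + 256171) = √153588 = 2*√38397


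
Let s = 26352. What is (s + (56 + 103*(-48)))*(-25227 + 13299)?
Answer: -256022592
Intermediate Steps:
(s + (56 + 103*(-48)))*(-25227 + 13299) = (26352 + (56 + 103*(-48)))*(-25227 + 13299) = (26352 + (56 - 4944))*(-11928) = (26352 - 4888)*(-11928) = 21464*(-11928) = -256022592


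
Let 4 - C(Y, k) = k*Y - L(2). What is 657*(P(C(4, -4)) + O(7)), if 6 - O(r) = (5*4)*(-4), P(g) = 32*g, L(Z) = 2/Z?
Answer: 498006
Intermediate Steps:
C(Y, k) = 5 - Y*k (C(Y, k) = 4 - (k*Y - 2/2) = 4 - (Y*k - 2/2) = 4 - (Y*k - 1*1) = 4 - (Y*k - 1) = 4 - (-1 + Y*k) = 4 + (1 - Y*k) = 5 - Y*k)
O(r) = 86 (O(r) = 6 - 5*4*(-4) = 6 - 20*(-4) = 6 - 1*(-80) = 6 + 80 = 86)
657*(P(C(4, -4)) + O(7)) = 657*(32*(5 - 1*4*(-4)) + 86) = 657*(32*(5 + 16) + 86) = 657*(32*21 + 86) = 657*(672 + 86) = 657*758 = 498006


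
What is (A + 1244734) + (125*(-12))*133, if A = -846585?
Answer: 198649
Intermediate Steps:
(A + 1244734) + (125*(-12))*133 = (-846585 + 1244734) + (125*(-12))*133 = 398149 - 1500*133 = 398149 - 199500 = 198649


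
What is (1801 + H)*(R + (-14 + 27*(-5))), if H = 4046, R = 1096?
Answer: 5537109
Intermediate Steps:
(1801 + H)*(R + (-14 + 27*(-5))) = (1801 + 4046)*(1096 + (-14 + 27*(-5))) = 5847*(1096 + (-14 - 135)) = 5847*(1096 - 149) = 5847*947 = 5537109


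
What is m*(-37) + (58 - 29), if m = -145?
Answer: 5394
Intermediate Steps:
m*(-37) + (58 - 29) = -145*(-37) + (58 - 29) = 5365 + 29 = 5394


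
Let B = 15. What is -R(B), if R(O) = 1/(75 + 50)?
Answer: -1/125 ≈ -0.0080000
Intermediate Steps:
R(O) = 1/125
-R(B) = -1*1/125 = -1/125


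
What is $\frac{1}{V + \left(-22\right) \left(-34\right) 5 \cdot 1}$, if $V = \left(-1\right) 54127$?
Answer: $- \frac{1}{50387} \approx -1.9846 \cdot 10^{-5}$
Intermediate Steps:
$V = -54127$
$\frac{1}{V + \left(-22\right) \left(-34\right) 5 \cdot 1} = \frac{1}{-54127 + \left(-22\right) \left(-34\right) 5 \cdot 1} = \frac{1}{-54127 + 748 \cdot 5} = \frac{1}{-54127 + 3740} = \frac{1}{-50387} = - \frac{1}{50387}$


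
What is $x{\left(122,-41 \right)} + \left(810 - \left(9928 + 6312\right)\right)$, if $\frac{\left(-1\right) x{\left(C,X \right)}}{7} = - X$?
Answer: $-15717$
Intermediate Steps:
$x{\left(C,X \right)} = 7 X$ ($x{\left(C,X \right)} = - 7 \left(- X\right) = 7 X$)
$x{\left(122,-41 \right)} + \left(810 - \left(9928 + 6312\right)\right) = 7 \left(-41\right) + \left(810 - \left(9928 + 6312\right)\right) = -287 + \left(810 - 16240\right) = -287 - 15430 = -15717$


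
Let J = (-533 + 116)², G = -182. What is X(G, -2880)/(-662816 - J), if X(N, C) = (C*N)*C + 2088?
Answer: 1509578712/836705 ≈ 1804.2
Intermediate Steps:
X(N, C) = 2088 + N*C² (X(N, C) = N*C² + 2088 = 2088 + N*C²)
J = 173889 (J = (-417)² = 173889)
X(G, -2880)/(-662816 - J) = (2088 - 182*(-2880)²)/(-662816 - 1*173889) = (2088 - 182*8294400)/(-662816 - 173889) = (2088 - 1509580800)/(-836705) = -1509578712*(-1/836705) = 1509578712/836705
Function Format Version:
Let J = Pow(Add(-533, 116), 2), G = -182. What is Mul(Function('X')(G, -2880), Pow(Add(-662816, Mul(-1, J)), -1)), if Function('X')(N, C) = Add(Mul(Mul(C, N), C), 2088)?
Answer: Rational(1509578712, 836705) ≈ 1804.2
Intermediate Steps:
Function('X')(N, C) = Add(2088, Mul(N, Pow(C, 2))) (Function('X')(N, C) = Add(Mul(N, Pow(C, 2)), 2088) = Add(2088, Mul(N, Pow(C, 2))))
J = 173889 (J = Pow(-417, 2) = 173889)
Mul(Function('X')(G, -2880), Pow(Add(-662816, Mul(-1, J)), -1)) = Mul(Add(2088, Mul(-182, Pow(-2880, 2))), Pow(Add(-662816, Mul(-1, 173889)), -1)) = Mul(Add(2088, Mul(-182, 8294400)), Pow(Add(-662816, -173889), -1)) = Mul(Add(2088, -1509580800), Pow(-836705, -1)) = Mul(-1509578712, Rational(-1, 836705)) = Rational(1509578712, 836705)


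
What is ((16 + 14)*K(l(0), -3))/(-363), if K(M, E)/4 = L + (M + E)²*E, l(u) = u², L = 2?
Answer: 1000/121 ≈ 8.2645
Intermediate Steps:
K(M, E) = 8 + 4*E*(E + M)² (K(M, E) = 4*(2 + (M + E)²*E) = 4*(2 + (E + M)²*E) = 4*(2 + E*(E + M)²) = 8 + 4*E*(E + M)²)
((16 + 14)*K(l(0), -3))/(-363) = ((16 + 14)*(8 + 4*(-3)*(-3 + 0²)²))/(-363) = (30*(8 + 4*(-3)*(-3 + 0)²))*(-1/363) = (30*(8 + 4*(-3)*(-3)²))*(-1/363) = (30*(8 + 4*(-3)*9))*(-1/363) = (30*(8 - 108))*(-1/363) = (30*(-100))*(-1/363) = -3000*(-1/363) = 1000/121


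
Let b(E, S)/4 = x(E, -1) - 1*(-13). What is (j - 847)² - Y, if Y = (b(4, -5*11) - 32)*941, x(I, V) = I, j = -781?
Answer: 2616508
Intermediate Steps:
b(E, S) = 52 + 4*E (b(E, S) = 4*(E - 1*(-13)) = 4*(E + 13) = 4*(13 + E) = 52 + 4*E)
Y = 33876 (Y = ((52 + 4*4) - 32)*941 = ((52 + 16) - 32)*941 = (68 - 32)*941 = 36*941 = 33876)
(j - 847)² - Y = (-781 - 847)² - 1*33876 = (-1628)² - 33876 = 2650384 - 33876 = 2616508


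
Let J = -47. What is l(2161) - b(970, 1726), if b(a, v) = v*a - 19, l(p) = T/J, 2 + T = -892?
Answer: -78686553/47 ≈ -1.6742e+6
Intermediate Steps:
T = -894 (T = -2 - 892 = -894)
l(p) = 894/47 (l(p) = -894/(-47) = -894*(-1/47) = 894/47)
b(a, v) = -19 + a*v (b(a, v) = a*v - 19 = -19 + a*v)
l(2161) - b(970, 1726) = 894/47 - (-19 + 970*1726) = 894/47 - (-19 + 1674220) = 894/47 - 1*1674201 = 894/47 - 1674201 = -78686553/47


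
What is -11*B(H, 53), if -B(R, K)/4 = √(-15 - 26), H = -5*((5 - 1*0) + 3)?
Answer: 44*I*√41 ≈ 281.74*I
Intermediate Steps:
H = -40 (H = -5*((5 + 0) + 3) = -5*(5 + 3) = -5*8 = -40)
B(R, K) = -4*I*√41 (B(R, K) = -4*√(-15 - 26) = -4*I*√41)
-11*B(H, 53) = -(-44)*I*√41 = 44*I*√41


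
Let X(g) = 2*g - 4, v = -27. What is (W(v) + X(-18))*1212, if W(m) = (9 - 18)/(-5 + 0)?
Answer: -231492/5 ≈ -46298.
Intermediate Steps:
W(m) = 9/5 (W(m) = -9/(-5) = -9*(-1/5) = 9/5)
X(g) = -4 + 2*g
(W(v) + X(-18))*1212 = (9/5 + (-4 + 2*(-18)))*1212 = (9/5 + (-4 - 36))*1212 = (9/5 - 40)*1212 = -191/5*1212 = -231492/5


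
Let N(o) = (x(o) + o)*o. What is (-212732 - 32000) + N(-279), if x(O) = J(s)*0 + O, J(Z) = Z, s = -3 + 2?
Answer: -89050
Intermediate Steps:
s = -1
x(O) = O (x(O) = -1*0 + O = 0 + O = O)
N(o) = 2*o² (N(o) = (o + o)*o = (2*o)*o = 2*o²)
(-212732 - 32000) + N(-279) = (-212732 - 32000) + 2*(-279)² = -244732 + 2*77841 = -244732 + 155682 = -89050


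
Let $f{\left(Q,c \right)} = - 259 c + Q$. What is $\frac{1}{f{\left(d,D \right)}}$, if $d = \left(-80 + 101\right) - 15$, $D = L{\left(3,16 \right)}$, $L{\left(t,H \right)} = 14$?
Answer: $- \frac{1}{3620} \approx -0.00027624$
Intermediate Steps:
$D = 14$
$d = 6$ ($d = 21 - 15 = 6$)
$f{\left(Q,c \right)} = Q - 259 c$
$\frac{1}{f{\left(d,D \right)}} = \frac{1}{6 - 3626} = \frac{1}{-3620} = - \frac{1}{3620}$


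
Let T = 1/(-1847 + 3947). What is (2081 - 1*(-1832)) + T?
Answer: 8217301/2100 ≈ 3913.0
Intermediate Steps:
T = 1/2100 ≈ 0.00047619
(2081 - 1*(-1832)) + T = (2081 - 1*(-1832)) + 1/2100 = (2081 + 1832) + 1/2100 = 3913 + 1/2100 = 8217301/2100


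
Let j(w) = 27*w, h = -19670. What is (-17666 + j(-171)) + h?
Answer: -41953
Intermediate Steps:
(-17666 + j(-171)) + h = (-17666 + 27*(-171)) - 19670 = (-17666 - 4617) - 19670 = -22283 - 19670 = -41953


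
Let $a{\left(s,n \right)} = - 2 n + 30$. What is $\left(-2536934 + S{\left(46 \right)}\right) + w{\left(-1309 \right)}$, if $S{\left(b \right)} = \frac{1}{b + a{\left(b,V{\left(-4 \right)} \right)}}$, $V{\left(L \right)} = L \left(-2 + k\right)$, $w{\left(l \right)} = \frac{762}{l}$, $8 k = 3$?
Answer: $- \frac{4269660875}{1683} \approx -2.5369 \cdot 10^{6}$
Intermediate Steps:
$k = \frac{3}{8}$ ($k = \frac{1}{8} \cdot 3 = \frac{3}{8} \approx 0.375$)
$V{\left(L \right)} = - \frac{13 L}{8}$ ($V{\left(L \right)} = L \left(-2 + \frac{3}{8}\right) = L \left(- \frac{13}{8}\right) = - \frac{13 L}{8}$)
$a{\left(s,n \right)} = 30 - 2 n$
$S{\left(b \right)} = \frac{1}{17 + b}$ ($S{\left(b \right)} = \frac{1}{b + \left(30 - 2 \left(\left(- \frac{13}{8}\right) \left(-4\right)\right)\right)} = \frac{1}{b + \left(30 - 13\right)} = \frac{1}{b + 17} = \frac{1}{17 + b}$)
$\left(-2536934 + S{\left(46 \right)}\right) + w{\left(-1309 \right)} = \left(-2536934 + \frac{1}{17 + 46}\right) + \frac{762}{-1309} = \left(-2536934 + \frac{1}{63}\right) + 762 \left(- \frac{1}{1309}\right) = \left(-2536934 + \frac{1}{63}\right) - \frac{762}{1309} = - \frac{159826841}{63} - \frac{762}{1309} = - \frac{4269660875}{1683}$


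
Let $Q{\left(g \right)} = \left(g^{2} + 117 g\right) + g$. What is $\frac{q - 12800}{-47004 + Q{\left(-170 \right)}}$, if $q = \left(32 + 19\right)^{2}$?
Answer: $\frac{31}{116} \approx 0.26724$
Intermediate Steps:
$Q{\left(g \right)} = g^{2} + 118 g$
$q = 2601$ ($q = 51^{2} = 2601$)
$\frac{q - 12800}{-47004 + Q{\left(-170 \right)}} = \frac{2601 - 12800}{-47004 - 170 \left(118 - 170\right)} = - \frac{10199}{-47004 - -8840} = - \frac{10199}{-47004 + 8840} = - \frac{10199}{-38164} = \left(-10199\right) \left(- \frac{1}{38164}\right) = \frac{31}{116}$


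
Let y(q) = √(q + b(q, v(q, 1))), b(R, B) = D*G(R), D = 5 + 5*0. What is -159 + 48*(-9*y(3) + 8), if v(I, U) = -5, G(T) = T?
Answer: 225 - 1296*√2 ≈ -1607.8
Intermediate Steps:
D = 5 (D = 5 + 0 = 5)
b(R, B) = 5*R
y(q) = √6*√q (y(q) = √(q + 5*q) = √(6*q) = √6*√q)
-159 + 48*(-9*y(3) + 8) = -159 + 48*(-9*√6*√3 + 8) = -159 + 48*(-27*√2 + 8) = -159 + 48*(8 - 27*√2) = -159 + (384 - 1296*√2) = 225 - 1296*√2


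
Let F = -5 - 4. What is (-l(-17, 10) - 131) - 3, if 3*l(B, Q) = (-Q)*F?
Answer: -164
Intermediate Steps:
F = -9
l(B, Q) = 3*Q (l(B, Q) = (-Q*(-9))/3 = (9*Q)/3 = 3*Q)
(-l(-17, 10) - 131) - 3 = (-3*10 - 131) - 3 = (-1*30 - 131) - 3 = (-30 - 131) - 3 = -161 - 3 = -164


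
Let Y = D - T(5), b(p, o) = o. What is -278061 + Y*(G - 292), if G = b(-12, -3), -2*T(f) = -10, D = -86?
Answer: -251216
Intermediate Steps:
T(f) = 5 (T(f) = -1/2*(-10) = 5)
Y = -91 (Y = -86 - 1*5 = -86 - 5 = -91)
G = -3
-278061 + Y*(G - 292) = -278061 - 91*(-3 - 292) = -278061 - 91*(-295) = -278061 + 26845 = -251216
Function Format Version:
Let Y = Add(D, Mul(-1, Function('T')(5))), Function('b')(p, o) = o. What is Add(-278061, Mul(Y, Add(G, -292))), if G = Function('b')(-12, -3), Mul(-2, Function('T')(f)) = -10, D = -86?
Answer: -251216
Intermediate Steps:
Function('T')(f) = 5 (Function('T')(f) = Mul(Rational(-1, 2), -10) = 5)
Y = -91 (Y = Add(-86, Mul(-1, 5)) = Add(-86, -5) = -91)
G = -3
Add(-278061, Mul(Y, Add(G, -292))) = Add(-278061, Mul(-91, Add(-3, -292))) = Add(-278061, Mul(-91, -295)) = Add(-278061, 26845) = -251216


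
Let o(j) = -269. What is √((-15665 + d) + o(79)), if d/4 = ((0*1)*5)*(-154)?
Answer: I*√15934 ≈ 126.23*I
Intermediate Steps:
d = 0 (d = 4*(((0*1)*5)*(-154)) = 4*((0*5)*(-154)) = 4*(0*(-154)) = 4*0 = 0)
√((-15665 + d) + o(79)) = √((-15665 + 0) - 269) = √(-15665 - 269) = √(-15934) = I*√15934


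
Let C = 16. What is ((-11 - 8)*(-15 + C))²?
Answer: 361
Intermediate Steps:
((-11 - 8)*(-15 + C))² = ((-11 - 8)*(-15 + 16))² = (-19*1)² = (-19)² = 361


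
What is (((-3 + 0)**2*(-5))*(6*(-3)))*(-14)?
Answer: -11340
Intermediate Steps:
(((-3 + 0)**2*(-5))*(6*(-3)))*(-14) = (((-3)**2*(-5))*(-18))*(-14) = ((9*(-5))*(-18))*(-14) = -45*(-18)*(-14) = 810*(-14) = -11340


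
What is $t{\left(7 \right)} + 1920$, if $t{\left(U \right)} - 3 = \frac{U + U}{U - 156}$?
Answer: $\frac{286513}{149} \approx 1922.9$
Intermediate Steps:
$t{\left(U \right)} = 3 + \frac{2 U}{-156 + U}$ ($t{\left(U \right)} = 3 + \frac{U + U}{U - 156} = 3 + \frac{2 U}{-156 + U}$)
$t{\left(7 \right)} + 1920 = \frac{-468 + 5 \cdot 7}{-156 + 7} + 1920 = \frac{-468 + 35}{-149} + 1920 = \left(- \frac{1}{149}\right) \left(-433\right) + 1920 = \frac{433}{149} + 1920 = \frac{286513}{149}$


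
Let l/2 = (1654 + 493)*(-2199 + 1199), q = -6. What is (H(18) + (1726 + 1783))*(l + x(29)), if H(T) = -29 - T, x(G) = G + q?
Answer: -14865748374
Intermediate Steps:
x(G) = -6 + G (x(G) = G - 6 = -6 + G)
l = -4294000 (l = 2*((1654 + 493)*(-2199 + 1199)) = 2*(2147*(-1000)) = 2*(-2147000) = -4294000)
(H(18) + (1726 + 1783))*(l + x(29)) = ((-29 - 1*18) + (1726 + 1783))*(-4294000 + (-6 + 29)) = ((-29 - 18) + 3509)*(-4294000 + 23) = (-47 + 3509)*(-4293977) = 3462*(-4293977) = -14865748374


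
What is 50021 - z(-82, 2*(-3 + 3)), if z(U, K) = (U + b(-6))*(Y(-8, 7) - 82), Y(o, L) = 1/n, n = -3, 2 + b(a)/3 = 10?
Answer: 135737/3 ≈ 45246.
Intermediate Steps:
b(a) = 24 (b(a) = -6 + 3*10 = -6 + 30 = 24)
Y(o, L) = -1/3 (Y(o, L) = 1/(-3) = -1/3)
z(U, K) = -1976 - 247*U/3 (z(U, K) = (U + 24)*(-1/3 - 82) = (24 + U)*(-247/3) = -1976 - 247*U/3)
50021 - z(-82, 2*(-3 + 3)) = 50021 - (-1976 - 247/3*(-82)) = 50021 - (-1976 + 20254/3) = 50021 - 1*14326/3 = 50021 - 14326/3 = 135737/3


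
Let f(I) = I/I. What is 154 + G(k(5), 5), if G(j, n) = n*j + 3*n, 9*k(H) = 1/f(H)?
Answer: 1526/9 ≈ 169.56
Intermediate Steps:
f(I) = 1
k(H) = ⅑ (k(H) = (⅑)/1 = (⅑)*1 = ⅑)
G(j, n) = 3*n + j*n (G(j, n) = j*n + 3*n = 3*n + j*n)
154 + G(k(5), 5) = 154 + 5*(3 + ⅑) = 154 + 5*(28/9) = 154 + 140/9 = 1526/9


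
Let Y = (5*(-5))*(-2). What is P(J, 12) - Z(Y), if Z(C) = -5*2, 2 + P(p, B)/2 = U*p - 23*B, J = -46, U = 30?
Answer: -3306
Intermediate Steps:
P(p, B) = -4 - 46*B + 60*p (P(p, B) = -4 + 2*(30*p - 23*B) = -4 + 2*(-23*B + 30*p) = -4 + (-46*B + 60*p) = -4 - 46*B + 60*p)
Y = 50 (Y = -25*(-2) = 50)
Z(C) = -10
P(J, 12) - Z(Y) = (-4 - 46*12 + 60*(-46)) - 1*(-10) = (-4 - 552 - 2760) + 10 = -3316 + 10 = -3306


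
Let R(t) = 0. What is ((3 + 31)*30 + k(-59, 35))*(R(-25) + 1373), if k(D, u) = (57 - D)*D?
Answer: -7996352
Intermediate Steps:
k(D, u) = D*(57 - D)
((3 + 31)*30 + k(-59, 35))*(R(-25) + 1373) = ((3 + 31)*30 - 59*(57 - 1*(-59)))*(0 + 1373) = (34*30 - 59*(57 + 59))*1373 = (1020 - 59*116)*1373 = (1020 - 6844)*1373 = -5824*1373 = -7996352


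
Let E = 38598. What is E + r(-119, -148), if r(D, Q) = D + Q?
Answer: 38331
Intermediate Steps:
E + r(-119, -148) = 38598 + (-119 - 148) = 38598 - 267 = 38331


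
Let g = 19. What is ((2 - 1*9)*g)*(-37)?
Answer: 4921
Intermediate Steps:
((2 - 1*9)*g)*(-37) = ((2 - 1*9)*19)*(-37) = ((2 - 9)*19)*(-37) = -7*19*(-37) = -133*(-37) = 4921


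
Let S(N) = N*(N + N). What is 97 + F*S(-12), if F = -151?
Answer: -43391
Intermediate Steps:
S(N) = 2*N**2 (S(N) = N*(2*N) = 2*N**2)
97 + F*S(-12) = 97 - 302*(-12)**2 = 97 - 302*144 = 97 - 151*288 = 97 - 43488 = -43391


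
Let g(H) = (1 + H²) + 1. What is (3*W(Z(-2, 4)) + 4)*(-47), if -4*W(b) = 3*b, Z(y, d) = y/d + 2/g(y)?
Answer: -1645/8 ≈ -205.63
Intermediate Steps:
g(H) = 2 + H²
Z(y, d) = 2/(2 + y²) + y/d (Z(y, d) = y/d + 2/(2 + y²) = 2/(2 + y²) + y/d)
W(b) = -3*b/4
(3*W(Z(-2, 4)) + 4)*(-47) = (3*(-3*(2/(2 + (-2)²) - 2/4)/4) + 4)*(-47) = (3*(-3*(2/(2 + 4) - 2*¼)/4) + 4)*(-47) = (3*(-3*(2/6 - ½)/4) + 4)*(-47) = (3*(-3*(2*(⅙) - ½)/4) + 4)*(-47) = (3*(-3*(⅓ - ½)/4) + 4)*(-47) = (3*(-¾*(-⅙)) + 4)*(-47) = (3*(⅛) + 4)*(-47) = (3/8 + 4)*(-47) = (35/8)*(-47) = -1645/8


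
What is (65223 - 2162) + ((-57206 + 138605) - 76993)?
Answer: 67467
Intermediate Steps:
(65223 - 2162) + ((-57206 + 138605) - 76993) = (65223 - 1*2162) + (81399 - 76993) = (65223 - 2162) + 4406 = 63061 + 4406 = 67467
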